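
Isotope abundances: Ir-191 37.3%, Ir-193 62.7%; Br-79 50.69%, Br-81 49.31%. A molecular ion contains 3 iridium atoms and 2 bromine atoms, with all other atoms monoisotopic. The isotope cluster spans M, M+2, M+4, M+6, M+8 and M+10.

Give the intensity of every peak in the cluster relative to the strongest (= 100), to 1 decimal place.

3.8 : 26.9 : 73.9 : 100.0 : 66.4 : 17.3

Iridium pattern (n=3): 0.05189512 : 0.26170165 : 0.43991135 : 0.24649188
Bromine pattern (n=2): 0.25694761 : 0.49990478 : 0.24314761
Convolve the two distributions (both contribute in 2-u steps):
  M: 0.05189512×0.25694761 = 0.013334
  M+2: 0.05189512×0.49990478 + 0.26170165×0.25694761 = 0.093186
  M+4: 0.05189512×0.24314761 + 0.26170165×0.49990478 + 0.43991135×0.25694761 = 0.256478
  M+6: 0.26170165×0.24314761 + 0.43991135×0.49990478 + 0.24649188×0.25694761 = 0.346881
  M+8: 0.43991135×0.24314761 + 0.24649188×0.49990478 = 0.230186
  M+10: 0.24649188×0.24314761 = 0.059934
Scale to base peak (0.346881) = 100: 3.8 : 26.9 : 73.9 : 100.0 : 66.4 : 17.3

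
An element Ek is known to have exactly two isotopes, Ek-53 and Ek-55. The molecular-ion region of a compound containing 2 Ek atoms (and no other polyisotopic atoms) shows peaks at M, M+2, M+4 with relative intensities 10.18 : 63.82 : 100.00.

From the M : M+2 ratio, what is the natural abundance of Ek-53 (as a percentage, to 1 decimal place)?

If p is the fraction of Ek that is Ek-53, then I(M+2)/I(M) = [C(2,1)·p^1·(1−p)] / p^2 = 2·(1−p)/p = 63.82/10.18 = 6.2692
(1−p)/p = 6.2692/2 = 3.1346  ⇒  p = 1/(1 + 3.1346) = 0.2419
Ek-53: 24.2%, Ek-55: 75.8%.

24.2%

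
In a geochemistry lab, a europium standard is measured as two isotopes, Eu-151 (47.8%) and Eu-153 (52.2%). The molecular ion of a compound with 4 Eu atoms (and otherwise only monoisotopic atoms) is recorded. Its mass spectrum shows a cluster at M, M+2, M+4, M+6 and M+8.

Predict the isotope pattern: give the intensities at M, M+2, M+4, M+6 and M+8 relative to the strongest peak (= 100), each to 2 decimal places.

The 4 Eu atoms are independent, so intensities follow the terms of (0.478 + 0.522)^4.
P(M) = 0.478^4 = 0.052205
P(M+2) = 4 × 0.478^3 × 0.522^1 = 0.228042
P(M+4) = 6 × 0.478^2 × 0.522^2 = 0.373549
P(M+6) = 4 × 0.478^1 × 0.522^3 = 0.271956
P(M+8) = 0.522^4 = 0.074248
The M+4 peak is largest (0.373549); scaling to 100 gives 13.98 : 61.05 : 100.00 : 72.80 : 19.88.

13.98 : 61.05 : 100.00 : 72.80 : 19.88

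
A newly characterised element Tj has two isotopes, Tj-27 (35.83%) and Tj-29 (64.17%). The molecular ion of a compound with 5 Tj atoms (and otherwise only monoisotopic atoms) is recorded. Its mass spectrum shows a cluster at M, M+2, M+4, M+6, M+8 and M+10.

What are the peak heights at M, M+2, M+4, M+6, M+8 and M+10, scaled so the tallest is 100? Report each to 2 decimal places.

Expanding (0.3583 + 0.6417)^5:
P(M) = 0.3583^5 = 0.005905
P(M+2) = 5 × 0.3583^4 × 0.6417^1 = 0.052880
P(M+4) = 10 × 0.3583^3 × 0.6417^2 = 0.189411
P(M+6) = 10 × 0.3583^2 × 0.6417^3 = 0.339226
P(M+8) = 5 × 0.3583^1 × 0.6417^4 = 0.303770
P(M+10) = 0.6417^5 = 0.108808
The M+6 peak is largest (0.339226); scaling to 100 gives 1.74 : 15.59 : 55.84 : 100.00 : 89.55 : 32.08.

1.74 : 15.59 : 55.84 : 100.00 : 89.55 : 32.08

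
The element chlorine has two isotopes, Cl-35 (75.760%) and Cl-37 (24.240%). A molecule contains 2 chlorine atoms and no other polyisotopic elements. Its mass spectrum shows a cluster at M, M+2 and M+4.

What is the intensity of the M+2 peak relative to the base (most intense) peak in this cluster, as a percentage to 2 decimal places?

Term probabilities: M 0.5740, M+2 0.3673, M+4 0.0588. Base peak = M.
P(M) = C(2,0) × 0.75760^2 × 0.24240^0 = 1 × 0.57395776 × 1.0000 = 0.573958 (base)
P(M+2) = C(2,1) × 0.75760^1 × 0.24240^1 = 2 × 0.7576 × 0.2424 = 0.367284
Relative intensity = 0.367284 / 0.573958 × 100 = 63.99

63.99%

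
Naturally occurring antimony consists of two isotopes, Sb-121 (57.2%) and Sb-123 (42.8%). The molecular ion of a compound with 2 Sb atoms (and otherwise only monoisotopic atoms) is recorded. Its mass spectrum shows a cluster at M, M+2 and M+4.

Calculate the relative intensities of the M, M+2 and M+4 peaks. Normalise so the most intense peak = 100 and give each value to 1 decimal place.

The 2 Sb atoms are independent, so intensities follow the terms of (0.572 + 0.428)^2.
P(M) = 0.572^2 = 0.327184
P(M+2) = 2 × 0.572^1 × 0.428^1 = 0.489632
P(M+4) = 0.428^2 = 0.183184
The M+2 peak is largest (0.489632); scaling to 100 gives 66.8 : 100.0 : 37.4.

66.8 : 100.0 : 37.4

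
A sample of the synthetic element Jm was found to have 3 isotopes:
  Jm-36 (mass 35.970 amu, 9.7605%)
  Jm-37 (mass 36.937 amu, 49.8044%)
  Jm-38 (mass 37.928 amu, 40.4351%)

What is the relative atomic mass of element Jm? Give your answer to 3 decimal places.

Weight each isotope mass by its fractional abundance: 0.097605 × 35.970 + 0.498044 × 36.937 + 0.404351 × 37.928
= 3.5109 + 18.3963 + 15.3362 = 37.2434 amu

37.243 amu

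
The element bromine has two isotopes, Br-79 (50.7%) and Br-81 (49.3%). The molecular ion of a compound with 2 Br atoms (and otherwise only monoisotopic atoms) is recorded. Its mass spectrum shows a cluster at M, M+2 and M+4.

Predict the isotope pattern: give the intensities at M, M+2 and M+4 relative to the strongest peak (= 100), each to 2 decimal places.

51.42 : 100.00 : 48.62

Each Br atom is independently Br-79 (p = 0.507) or Br-81 (q = 0.493); the cluster is the binomial expansion (p + q)^2.
P(M) = 0.507^2 = 0.257049
P(M+2) = 2 × 0.507^1 × 0.493^1 = 0.499902
P(M+4) = 0.493^2 = 0.243049
The M+2 peak is largest (0.499902); scaling to 100 gives 51.42 : 100.00 : 48.62.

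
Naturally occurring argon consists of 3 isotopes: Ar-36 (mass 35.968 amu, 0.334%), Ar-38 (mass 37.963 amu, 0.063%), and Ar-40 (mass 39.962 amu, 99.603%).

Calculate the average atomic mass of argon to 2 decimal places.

Average mass = Σ (abundance × isotope mass) = 0.00334 × 35.968 + 0.00063 × 37.963 + 0.99603 × 39.962
= 0.1201 + 0.0239 + 39.8034 = 39.9474 amu

39.95 amu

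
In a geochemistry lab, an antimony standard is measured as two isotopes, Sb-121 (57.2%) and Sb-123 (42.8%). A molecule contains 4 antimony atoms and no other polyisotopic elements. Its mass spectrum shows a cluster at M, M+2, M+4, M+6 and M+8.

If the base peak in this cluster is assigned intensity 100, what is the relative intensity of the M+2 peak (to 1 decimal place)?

89.1

Binomial terms of (0.572 + 0.428)^4: M 0.1070, M+2 0.3204, M+4 0.3596, M+6 0.1794, M+8 0.0336 → M+4 is the base peak.
P(M+4) = C(4,2) × 0.572^2 × 0.428^2 = 6 × 0.327184 × 0.183184 = 0.359609 (base)
P(M+2) = C(4,1) × 0.572^3 × 0.428^1 = 4 × 0.18714925 × 0.4280 = 0.320400
Relative intensity = 0.320400 / 0.359609 × 100 = 89.1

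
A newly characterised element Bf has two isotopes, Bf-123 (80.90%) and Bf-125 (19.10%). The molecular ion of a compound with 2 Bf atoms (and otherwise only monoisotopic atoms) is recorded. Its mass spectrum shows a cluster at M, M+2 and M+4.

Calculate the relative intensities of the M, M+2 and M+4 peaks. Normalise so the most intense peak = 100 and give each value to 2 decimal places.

100.00 : 47.22 : 5.57

Expanding (0.8090 + 0.1910)^2:
P(M) = 0.8090^2 = 0.654481
P(M+2) = 2 × 0.8090^1 × 0.1910^1 = 0.309038
P(M+4) = 0.1910^2 = 0.036481
The M peak is largest (0.654481); scaling to 100 gives 100.00 : 47.22 : 5.57.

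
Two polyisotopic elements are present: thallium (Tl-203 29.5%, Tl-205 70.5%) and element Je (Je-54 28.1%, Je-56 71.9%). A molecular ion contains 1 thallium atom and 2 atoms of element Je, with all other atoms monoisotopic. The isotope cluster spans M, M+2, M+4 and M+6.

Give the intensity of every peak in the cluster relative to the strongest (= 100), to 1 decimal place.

Thallium pattern (n=1): 0.2950 : 0.7050
Element Je pattern (n=2): 0.078961 : 0.404078 : 0.516961
Convolve the two distributions (both contribute in 2-u steps):
  M: 0.2950×0.078961 = 0.023293
  M+2: 0.2950×0.404078 + 0.7050×0.078961 = 0.174871
  M+4: 0.2950×0.516961 + 0.7050×0.404078 = 0.437378
  M+6: 0.7050×0.516961 = 0.364458
Scale to base peak (0.437378) = 100: 5.3 : 40.0 : 100.0 : 83.3

5.3 : 40.0 : 100.0 : 83.3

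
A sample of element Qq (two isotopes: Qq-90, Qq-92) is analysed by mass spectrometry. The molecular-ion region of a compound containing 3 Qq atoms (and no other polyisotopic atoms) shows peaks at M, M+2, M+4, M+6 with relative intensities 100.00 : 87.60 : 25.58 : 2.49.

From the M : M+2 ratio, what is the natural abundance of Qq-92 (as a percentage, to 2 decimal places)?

22.60%

Let p = fractional abundance of Qq-90. I(M+2)/I(M) = [C(3,1)·p^2·(1−p)] / p^3 = 3·(1−p)/p = 87.60/100.00 = 0.8760
(1−p)/p = 0.8760/3 = 0.2920  ⇒  p = 1/(1 + 0.2920) = 0.7740
Qq-90: 77.40%, Qq-92: 22.60%.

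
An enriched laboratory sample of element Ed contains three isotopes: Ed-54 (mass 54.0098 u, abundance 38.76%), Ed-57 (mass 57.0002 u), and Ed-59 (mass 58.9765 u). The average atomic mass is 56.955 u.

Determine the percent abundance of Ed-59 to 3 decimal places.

The remaining 61.24% is split between Ed-57 (fraction x) and Ed-59 (fraction 0.6124 − x).
Substituting: 57.0002x + 58.9765(0.6124 − x) = 36.02080152
(57.0002 − 58.9765)x = -0.09640708  ⇒  x = 0.04878, y = 0.56362
Ed-57: 4.878%, Ed-59: 56.362%.

56.362%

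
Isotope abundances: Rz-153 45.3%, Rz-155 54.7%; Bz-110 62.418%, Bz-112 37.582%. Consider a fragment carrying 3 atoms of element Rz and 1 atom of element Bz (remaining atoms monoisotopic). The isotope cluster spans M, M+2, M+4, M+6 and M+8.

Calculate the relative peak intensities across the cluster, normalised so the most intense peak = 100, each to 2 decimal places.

15.25 : 64.45 : 100.00 : 67.03 : 16.17

Element Rz pattern (n=3): 0.09295968 : 0.33674797 : 0.40662503 : 0.16366732
Element Bz pattern (n=1): 0.62418 : 0.37582
Convolve the two distributions (both contribute in 2-u steps):
  M: 0.09295968×0.62418 = 0.058024
  M+2: 0.09295968×0.37582 + 0.33674797×0.62418 = 0.245127
  M+4: 0.33674797×0.37582 + 0.40662503×0.62418 = 0.380364
  M+6: 0.40662503×0.37582 + 0.16366732×0.62418 = 0.254976
  M+8: 0.16366732×0.37582 = 0.061509
Scale to base peak (0.380364) = 100: 15.25 : 64.45 : 100.00 : 67.03 : 16.17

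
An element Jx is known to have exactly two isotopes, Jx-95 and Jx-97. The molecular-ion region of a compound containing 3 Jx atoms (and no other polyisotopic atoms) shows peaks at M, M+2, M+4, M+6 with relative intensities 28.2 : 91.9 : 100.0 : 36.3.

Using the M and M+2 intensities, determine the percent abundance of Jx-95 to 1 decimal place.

If p is the fraction of Jx that is Jx-95, then I(M+2)/I(M) = [C(3,1)·p^2·(1−p)] / p^3 = 3·(1−p)/p = 91.9/28.2 = 3.2589
(1−p)/p = 3.2589/3 = 1.0863  ⇒  p = 1/(1 + 1.0863) = 0.4793
Jx-95: 47.9%, Jx-97: 52.1%.

47.9%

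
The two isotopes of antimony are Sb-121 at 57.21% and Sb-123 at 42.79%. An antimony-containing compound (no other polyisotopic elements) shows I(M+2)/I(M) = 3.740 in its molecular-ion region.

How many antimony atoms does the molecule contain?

5

With n Sb atoms, P(M+2)/P(M) = C(n,1)·p^(n−1)q / p^n = n·q/p = n · 0.4279/0.5721.
n = 3.740 × 0.5721/0.4279 = 5.00 ≈ 5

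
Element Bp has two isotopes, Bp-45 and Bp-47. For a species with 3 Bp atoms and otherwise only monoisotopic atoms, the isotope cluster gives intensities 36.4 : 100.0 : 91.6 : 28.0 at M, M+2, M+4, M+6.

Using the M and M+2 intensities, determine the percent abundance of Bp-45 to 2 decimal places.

52.20%

Let p = fractional abundance of Bp-45. I(M+2)/I(M) = [C(3,1)·p^2·(1−p)] / p^3 = 3·(1−p)/p = 100.0/36.4 = 2.7473
(1−p)/p = 2.7473/3 = 0.9158  ⇒  p = 1/(1 + 0.9158) = 0.5220
Bp-45: 52.20%, Bp-47: 47.80%.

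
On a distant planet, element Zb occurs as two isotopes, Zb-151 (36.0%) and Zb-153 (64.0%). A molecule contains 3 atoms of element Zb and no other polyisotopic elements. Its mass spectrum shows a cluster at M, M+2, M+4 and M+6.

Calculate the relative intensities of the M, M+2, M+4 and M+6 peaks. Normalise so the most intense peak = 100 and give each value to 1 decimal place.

The 3 Zb atoms are independent, so intensities follow the terms of (0.360 + 0.640)^3.
P(M) = 0.360^3 = 0.046656
P(M+2) = 3 × 0.360^2 × 0.640^1 = 0.248832
P(M+4) = 3 × 0.360^1 × 0.640^2 = 0.442368
P(M+6) = 0.640^3 = 0.262144
The M+4 peak is largest (0.442368); scaling to 100 gives 10.5 : 56.2 : 100.0 : 59.3.

10.5 : 56.2 : 100.0 : 59.3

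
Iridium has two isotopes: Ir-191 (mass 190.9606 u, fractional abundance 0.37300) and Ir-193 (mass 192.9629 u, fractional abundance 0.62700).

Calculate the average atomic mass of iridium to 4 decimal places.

Average mass = Σ (abundance × isotope mass) = 0.37300 × 190.9606 + 0.62700 × 192.9629
= 71.22830 + 120.98774 = 192.21604 u

192.2160 u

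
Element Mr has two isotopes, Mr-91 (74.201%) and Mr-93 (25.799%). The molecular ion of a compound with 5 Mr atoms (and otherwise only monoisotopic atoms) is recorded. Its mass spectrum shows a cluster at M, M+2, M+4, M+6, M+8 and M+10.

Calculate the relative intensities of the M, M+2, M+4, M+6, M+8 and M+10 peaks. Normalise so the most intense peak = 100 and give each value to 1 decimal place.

57.5 : 100.0 : 69.5 : 24.2 : 4.2 : 0.3

Expanding (0.74201 + 0.25799)^5:
P(M) = 0.74201^5 = 0.224931
P(M+2) = 5 × 0.74201^4 × 0.25799^1 = 0.391032
P(M+4) = 10 × 0.74201^3 × 0.25799^2 = 0.271916
P(M+6) = 10 × 0.74201^2 × 0.25799^3 = 0.094543
P(M+8) = 5 × 0.74201^1 × 0.25799^4 = 0.016436
P(M+10) = 0.25799^5 = 0.001143
The M+2 peak is largest (0.391032); scaling to 100 gives 57.5 : 100.0 : 69.5 : 24.2 : 4.2 : 0.3.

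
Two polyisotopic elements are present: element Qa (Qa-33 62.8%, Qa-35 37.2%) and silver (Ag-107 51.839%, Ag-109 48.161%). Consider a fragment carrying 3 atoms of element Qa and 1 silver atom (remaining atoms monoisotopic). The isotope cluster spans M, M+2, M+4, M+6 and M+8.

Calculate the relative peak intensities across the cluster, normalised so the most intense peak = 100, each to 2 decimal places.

36.95 : 100.00 : 99.91 : 43.82 : 7.14

Element Qa pattern (n=3): 0.24767315 : 0.44013254 : 0.26071546 : 0.05147885
Silver pattern (n=1): 0.51839 : 0.48161
Convolve the two distributions (both contribute in 2-u steps):
  M: 0.24767315×0.51839 = 0.128391
  M+2: 0.24767315×0.48161 + 0.44013254×0.51839 = 0.347442
  M+4: 0.44013254×0.48161 + 0.26071546×0.51839 = 0.347125
  M+6: 0.26071546×0.48161 + 0.05147885×0.51839 = 0.152249
  M+8: 0.05147885×0.48161 = 0.024793
Scale to base peak (0.347442) = 100: 36.95 : 100.00 : 99.91 : 43.82 : 7.14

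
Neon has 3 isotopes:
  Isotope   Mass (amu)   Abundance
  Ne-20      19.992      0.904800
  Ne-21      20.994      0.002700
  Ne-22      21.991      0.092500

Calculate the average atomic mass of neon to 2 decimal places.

20.18 amu

Weight each isotope mass by its fractional abundance: 0.904800 × 19.992 + 0.002700 × 20.994 + 0.092500 × 21.991
= 18.0888 + 0.0567 + 2.0342 = 20.1797 amu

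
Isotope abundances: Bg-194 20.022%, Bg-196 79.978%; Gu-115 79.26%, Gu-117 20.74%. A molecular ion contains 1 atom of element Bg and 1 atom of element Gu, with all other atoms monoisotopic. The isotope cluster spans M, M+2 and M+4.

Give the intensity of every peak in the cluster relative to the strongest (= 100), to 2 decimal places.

Element Bg pattern (n=1): 0.20022 : 0.79978
Element Gu pattern (n=1): 0.7926 : 0.2074
Convolve the two distributions (both contribute in 2-u steps):
  M: 0.20022×0.7926 = 0.158694
  M+2: 0.20022×0.2074 + 0.79978×0.7926 = 0.675431
  M+4: 0.79978×0.2074 = 0.165874
Scale to base peak (0.675431) = 100: 23.50 : 100.00 : 24.56

23.50 : 100.00 : 24.56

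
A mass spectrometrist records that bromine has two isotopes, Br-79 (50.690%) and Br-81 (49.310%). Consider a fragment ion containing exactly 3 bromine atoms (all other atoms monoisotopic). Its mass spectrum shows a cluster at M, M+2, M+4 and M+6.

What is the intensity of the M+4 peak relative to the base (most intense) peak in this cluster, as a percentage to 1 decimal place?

97.3%

Term probabilities: M 0.1302, M+2 0.3801, M+4 0.3698, M+6 0.1199. Base peak = M+2.
P(M+2) = C(3,1) × 0.50690^2 × 0.49310^1 = 3 × 0.25694761 × 0.4931 = 0.380103 (base)
P(M+4) = C(3,2) × 0.50690^1 × 0.49310^2 = 3 × 0.5069 × 0.24314761 = 0.369755
Relative intensity = 0.369755 / 0.380103 × 100 = 97.3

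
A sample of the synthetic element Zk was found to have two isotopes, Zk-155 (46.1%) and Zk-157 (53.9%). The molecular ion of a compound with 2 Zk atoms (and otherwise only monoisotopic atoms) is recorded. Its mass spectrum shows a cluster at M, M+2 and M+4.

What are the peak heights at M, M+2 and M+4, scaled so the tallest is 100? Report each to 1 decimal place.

The 2 Zk atoms are independent, so intensities follow the terms of (0.461 + 0.539)^2.
P(M) = 0.461^2 = 0.212521
P(M+2) = 2 × 0.461^1 × 0.539^1 = 0.496958
P(M+4) = 0.539^2 = 0.290521
The M+2 peak is largest (0.496958); scaling to 100 gives 42.8 : 100.0 : 58.5.

42.8 : 100.0 : 58.5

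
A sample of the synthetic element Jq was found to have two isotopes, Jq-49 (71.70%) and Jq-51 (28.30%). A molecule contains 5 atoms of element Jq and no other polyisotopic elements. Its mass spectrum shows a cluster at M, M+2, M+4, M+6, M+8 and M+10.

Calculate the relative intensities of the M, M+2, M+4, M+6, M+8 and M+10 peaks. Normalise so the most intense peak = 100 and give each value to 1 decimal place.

Expanding (0.7170 + 0.2830)^5:
P(M) = 0.7170^5 = 0.189494
P(M+2) = 5 × 0.7170^4 × 0.2830^1 = 0.373967
P(M+4) = 10 × 0.7170^3 × 0.2830^2 = 0.295210
P(M+6) = 10 × 0.7170^2 × 0.2830^3 = 0.116519
P(M+8) = 5 × 0.7170^1 × 0.2830^4 = 0.022995
P(M+10) = 0.2830^5 = 0.001815
The M+2 peak is largest (0.373967); scaling to 100 gives 50.7 : 100.0 : 78.9 : 31.2 : 6.1 : 0.5.

50.7 : 100.0 : 78.9 : 31.2 : 6.1 : 0.5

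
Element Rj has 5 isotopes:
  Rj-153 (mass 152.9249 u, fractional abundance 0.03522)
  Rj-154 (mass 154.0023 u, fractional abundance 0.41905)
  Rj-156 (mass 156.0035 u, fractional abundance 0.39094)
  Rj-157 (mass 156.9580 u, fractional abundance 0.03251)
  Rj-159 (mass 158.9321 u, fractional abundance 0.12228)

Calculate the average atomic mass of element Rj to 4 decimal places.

Ar = Σ fᵢ·mᵢ = 0.03522 × 152.9249 + 0.41905 × 154.0023 + 0.39094 × 156.0035 + 0.03251 × 156.9580 + 0.12228 × 158.9321
= 5.38601 + 64.53466 + 60.98801 + 5.10270 + 19.43422 = 155.44560 u

155.4456 u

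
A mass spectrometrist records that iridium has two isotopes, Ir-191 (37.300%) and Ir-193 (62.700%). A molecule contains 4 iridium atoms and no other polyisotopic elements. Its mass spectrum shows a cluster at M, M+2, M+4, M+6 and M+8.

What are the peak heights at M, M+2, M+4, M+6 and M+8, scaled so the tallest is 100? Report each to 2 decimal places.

5.26 : 35.39 : 89.23 : 100.00 : 42.02

The 4 Ir atoms are independent, so intensities follow the terms of (0.37300 + 0.62700)^4.
P(M) = 0.37300^4 = 0.019357
P(M+2) = 4 × 0.37300^3 × 0.62700^1 = 0.130153
P(M+4) = 6 × 0.37300^2 × 0.62700^2 = 0.328174
P(M+6) = 4 × 0.37300^1 × 0.62700^3 = 0.367766
P(M+8) = 0.62700^4 = 0.154550
The M+6 peak is largest (0.367766); scaling to 100 gives 5.26 : 35.39 : 89.23 : 100.00 : 42.02.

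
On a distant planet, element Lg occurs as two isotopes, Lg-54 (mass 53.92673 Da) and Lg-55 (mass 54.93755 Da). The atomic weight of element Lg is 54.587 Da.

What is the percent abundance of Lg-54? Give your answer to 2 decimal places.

With x = fraction of Lg-54 (so Lg-55 is 1 − x):
53.92673·x + 54.93755·(1 − x) = 54.587
(53.92673 − 54.93755)·x = 54.587 − 54.93755
x = -0.35055 / -1.01082 = 0.34680 → 34.68% Lg-54, 65.32% Lg-55.

34.68%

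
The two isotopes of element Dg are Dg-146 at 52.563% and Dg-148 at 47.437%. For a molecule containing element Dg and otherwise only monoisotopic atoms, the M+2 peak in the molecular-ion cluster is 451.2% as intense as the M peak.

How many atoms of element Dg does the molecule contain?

5

The M+2/M ratio from n Dg atoms is n · q/p = n · 0.47437/0.52563.
n = 4.512 × 0.52563/0.47437 = 5.00 ≈ 5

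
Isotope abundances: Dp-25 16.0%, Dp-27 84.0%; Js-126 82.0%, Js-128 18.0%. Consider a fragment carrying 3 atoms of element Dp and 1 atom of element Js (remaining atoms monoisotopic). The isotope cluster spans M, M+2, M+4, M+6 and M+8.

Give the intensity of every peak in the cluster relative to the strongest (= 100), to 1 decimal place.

Element Dp pattern (n=3): 0.004096 : 0.064512 : 0.338688 : 0.592704
Element Js pattern (n=1): 0.8200 : 0.1800
Convolve the two distributions (both contribute in 2-u steps):
  M: 0.004096×0.8200 = 0.003359
  M+2: 0.004096×0.1800 + 0.064512×0.8200 = 0.053637
  M+4: 0.064512×0.1800 + 0.338688×0.8200 = 0.289336
  M+6: 0.338688×0.1800 + 0.592704×0.8200 = 0.546981
  M+8: 0.592704×0.1800 = 0.106687
Scale to base peak (0.546981) = 100: 0.6 : 9.8 : 52.9 : 100.0 : 19.5

0.6 : 9.8 : 52.9 : 100.0 : 19.5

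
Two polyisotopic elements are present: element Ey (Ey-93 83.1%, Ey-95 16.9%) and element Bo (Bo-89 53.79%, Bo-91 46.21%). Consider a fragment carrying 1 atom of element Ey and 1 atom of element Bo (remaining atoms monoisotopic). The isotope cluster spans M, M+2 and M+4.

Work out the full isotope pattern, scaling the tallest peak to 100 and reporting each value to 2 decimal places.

Element Ey pattern (n=1): 0.8310 : 0.1690
Element Bo pattern (n=1): 0.5379 : 0.4621
Convolve the two distributions (both contribute in 2-u steps):
  M: 0.8310×0.5379 = 0.446995
  M+2: 0.8310×0.4621 + 0.1690×0.5379 = 0.474910
  M+4: 0.1690×0.4621 = 0.078095
Scale to base peak (0.474910) = 100: 94.12 : 100.00 : 16.44

94.12 : 100.00 : 16.44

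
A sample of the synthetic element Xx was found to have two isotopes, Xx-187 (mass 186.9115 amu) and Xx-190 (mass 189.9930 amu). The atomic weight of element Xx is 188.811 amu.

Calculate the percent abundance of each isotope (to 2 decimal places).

Writing the weighted mean with unknown fraction x of Xx-187:
186.9115·x + 189.9930·(1 − x) = 188.811
(186.9115 − 189.9930)·x = 188.811 − 189.9930
x = -1.1820 / -3.0815 = 0.38358 → 38.36% Xx-187, 61.64% Xx-190.

Xx-187: 38.36%, Xx-190: 61.64%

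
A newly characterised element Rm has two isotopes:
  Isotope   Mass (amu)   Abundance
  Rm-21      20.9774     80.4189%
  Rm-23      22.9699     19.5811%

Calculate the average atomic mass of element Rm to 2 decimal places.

Weight each isotope mass by its fractional abundance: 0.804189 × 20.9774 + 0.195811 × 22.9699
= 16.86979 + 4.49776 = 21.36755 amu

21.37 amu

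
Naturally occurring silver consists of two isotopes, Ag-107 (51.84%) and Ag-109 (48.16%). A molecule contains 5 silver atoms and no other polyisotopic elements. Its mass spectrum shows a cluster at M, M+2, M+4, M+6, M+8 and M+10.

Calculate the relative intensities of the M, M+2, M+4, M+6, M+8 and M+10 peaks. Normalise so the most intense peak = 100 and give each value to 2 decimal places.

Expanding (0.5184 + 0.4816)^5:
P(M) = 0.5184^5 = 0.037439
P(M+2) = 5 × 0.5184^4 × 0.4816^1 = 0.173907
P(M+4) = 10 × 0.5184^3 × 0.4816^2 = 0.323123
P(M+6) = 10 × 0.5184^2 × 0.4816^3 = 0.300185
P(M+8) = 5 × 0.5184^1 × 0.4816^4 = 0.139438
P(M+10) = 0.4816^5 = 0.025908
The M+4 peak is largest (0.323123); scaling to 100 gives 11.59 : 53.82 : 100.00 : 92.90 : 43.15 : 8.02.

11.59 : 53.82 : 100.00 : 92.90 : 43.15 : 8.02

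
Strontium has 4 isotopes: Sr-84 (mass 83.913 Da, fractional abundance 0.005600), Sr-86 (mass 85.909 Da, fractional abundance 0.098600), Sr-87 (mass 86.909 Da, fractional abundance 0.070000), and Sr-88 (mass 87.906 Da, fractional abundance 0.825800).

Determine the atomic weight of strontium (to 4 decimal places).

Ar = Σ fᵢ·mᵢ = 0.005600 × 83.913 + 0.098600 × 85.909 + 0.070000 × 86.909 + 0.825800 × 87.906
= 0.46991 + 8.47063 + 6.08363 + 72.59277 = 87.61694 Da

87.6169 Da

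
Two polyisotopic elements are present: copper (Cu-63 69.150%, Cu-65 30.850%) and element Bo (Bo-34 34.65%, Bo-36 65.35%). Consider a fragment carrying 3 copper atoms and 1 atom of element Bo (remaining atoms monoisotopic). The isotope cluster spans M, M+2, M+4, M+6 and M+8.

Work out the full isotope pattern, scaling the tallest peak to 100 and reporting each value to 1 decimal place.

31.0 : 100.0 : 96.8 : 37.7 : 5.2

Copper pattern (n=3): 0.33065611 : 0.44254842 : 0.19743483 : 0.02936064
Element Bo pattern (n=1): 0.3465 : 0.6535
Convolve the two distributions (both contribute in 2-u steps):
  M: 0.33065611×0.3465 = 0.114572
  M+2: 0.33065611×0.6535 + 0.44254842×0.3465 = 0.369427
  M+4: 0.44254842×0.6535 + 0.19743483×0.3465 = 0.357617
  M+6: 0.19743483×0.6535 + 0.02936064×0.3465 = 0.139197
  M+8: 0.02936064×0.6535 = 0.019187
Scale to base peak (0.369427) = 100: 31.0 : 100.0 : 96.8 : 37.7 : 5.2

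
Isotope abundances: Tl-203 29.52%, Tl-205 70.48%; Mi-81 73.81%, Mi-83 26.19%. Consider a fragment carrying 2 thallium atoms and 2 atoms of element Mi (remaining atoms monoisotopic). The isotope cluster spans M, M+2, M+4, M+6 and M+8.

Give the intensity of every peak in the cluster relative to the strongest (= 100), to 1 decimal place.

Thallium pattern (n=2): 0.08714304 : 0.41611392 : 0.49674304
Element Mi pattern (n=2): 0.54479161 : 0.38661678 : 0.06859161
Convolve the two distributions (both contribute in 2-u steps):
  M: 0.08714304×0.54479161 = 0.047475
  M+2: 0.08714304×0.38661678 + 0.41611392×0.54479161 = 0.260386
  M+4: 0.08714304×0.06859161 + 0.41611392×0.38661678 + 0.49674304×0.54479161 = 0.437475
  M+6: 0.41611392×0.06859161 + 0.49674304×0.38661678 = 0.220591
  M+8: 0.49674304×0.06859161 = 0.034072
Scale to base peak (0.437475) = 100: 10.9 : 59.5 : 100.0 : 50.4 : 7.8

10.9 : 59.5 : 100.0 : 50.4 : 7.8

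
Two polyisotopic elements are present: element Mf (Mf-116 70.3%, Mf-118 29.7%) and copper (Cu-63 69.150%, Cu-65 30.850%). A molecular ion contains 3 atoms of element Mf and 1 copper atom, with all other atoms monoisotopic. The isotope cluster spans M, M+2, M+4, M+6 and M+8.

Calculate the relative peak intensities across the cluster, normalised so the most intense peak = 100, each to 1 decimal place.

58.4 : 100.0 : 64.2 : 18.3 : 2.0

Element Mf pattern (n=3): 0.34742893 : 0.44034022 : 0.18603278 : 0.02619807
Copper pattern (n=1): 0.6915 : 0.3085
Convolve the two distributions (both contribute in 2-u steps):
  M: 0.34742893×0.6915 = 0.240247
  M+2: 0.34742893×0.3085 + 0.44034022×0.6915 = 0.411677
  M+4: 0.44034022×0.3085 + 0.18603278×0.6915 = 0.264487
  M+6: 0.18603278×0.3085 + 0.02619807×0.6915 = 0.075507
  M+8: 0.02619807×0.3085 = 0.008082
Scale to base peak (0.411677) = 100: 58.4 : 100.0 : 64.2 : 18.3 : 2.0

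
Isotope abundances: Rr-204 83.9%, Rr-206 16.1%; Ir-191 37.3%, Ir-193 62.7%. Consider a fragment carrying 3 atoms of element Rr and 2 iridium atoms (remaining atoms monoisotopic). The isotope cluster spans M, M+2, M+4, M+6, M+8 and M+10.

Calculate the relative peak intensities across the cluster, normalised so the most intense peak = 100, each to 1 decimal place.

20.5 : 80.8 : 100.0 : 41.2 : 6.9 : 0.4

Element Rr pattern (n=3): 0.59058972 : 0.33999384 : 0.06524316 : 0.00417328
Iridium pattern (n=2): 0.139129 : 0.467742 : 0.393129
Convolve the two distributions (both contribute in 2-u steps):
  M: 0.59058972×0.139129 = 0.082168
  M+2: 0.59058972×0.467742 + 0.33999384×0.139129 = 0.323547
  M+4: 0.59058972×0.393129 + 0.33999384×0.467742 + 0.06524316×0.139129 = 0.400285
  M+6: 0.33999384×0.393129 + 0.06524316×0.467742 + 0.00417328×0.139129 = 0.164759
  M+8: 0.06524316×0.393129 + 0.00417328×0.467742 = 0.027601
  M+10: 0.00417328×0.393129 = 0.001641
Scale to base peak (0.400285) = 100: 20.5 : 80.8 : 100.0 : 41.2 : 6.9 : 0.4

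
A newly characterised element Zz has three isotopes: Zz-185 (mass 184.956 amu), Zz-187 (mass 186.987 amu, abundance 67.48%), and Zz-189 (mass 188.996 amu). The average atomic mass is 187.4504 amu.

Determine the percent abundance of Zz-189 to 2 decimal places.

27.82%

The remaining 32.52% is split between Zz-185 (fraction x) and Zz-189 (fraction 0.3252 − x).
Substituting: 184.956x + 188.996(0.3252 − x) = 61.2715724
(184.956 − 188.996)x = -0.1899268  ⇒  x = 0.04701, y = 0.27819
Zz-185: 4.70%, Zz-189: 27.82%.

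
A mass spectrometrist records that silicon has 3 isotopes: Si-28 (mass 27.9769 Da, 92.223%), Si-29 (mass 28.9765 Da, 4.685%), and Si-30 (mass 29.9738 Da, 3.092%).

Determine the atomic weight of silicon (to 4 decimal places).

28.0855 Da

Ar = Σ fᵢ·mᵢ = 0.92223 × 27.9769 + 0.04685 × 28.9765 + 0.03092 × 29.9738
= 25.80114 + 1.35755 + 0.92679 = 28.08548 Da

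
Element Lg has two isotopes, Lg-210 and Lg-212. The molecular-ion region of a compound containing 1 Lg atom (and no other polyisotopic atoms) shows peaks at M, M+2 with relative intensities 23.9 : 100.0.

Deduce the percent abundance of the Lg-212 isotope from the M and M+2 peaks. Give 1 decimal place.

80.7%

If p is the fraction of Lg that is Lg-210, then I(M+2)/I(M) = [C(1,1)·p^0·(1−p)] / p^1 = 1·(1−p)/p = 100.0/23.9 = 4.1841
(1−p)/p = 4.1841/1 = 4.1841  ⇒  p = 1/(1 + 4.1841) = 0.1929
Lg-210: 19.3%, Lg-212: 80.7%.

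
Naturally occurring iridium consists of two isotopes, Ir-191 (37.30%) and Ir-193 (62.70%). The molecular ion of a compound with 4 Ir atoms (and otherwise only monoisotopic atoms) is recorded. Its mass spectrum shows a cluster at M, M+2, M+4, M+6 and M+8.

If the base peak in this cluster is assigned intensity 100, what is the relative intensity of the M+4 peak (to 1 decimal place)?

89.2

(0.3730 + 0.6270)^4 gives M 0.0194, M+2 0.1302, M+4 0.3282, M+6 0.3678, M+8 0.1546; the largest is M+6.
P(M+6) = C(4,3) × 0.3730^1 × 0.6270^3 = 4 × 0.3730 × 0.24649188 = 0.367766 (base)
P(M+4) = C(4,2) × 0.3730^2 × 0.6270^2 = 6 × 0.139129 × 0.393129 = 0.328174
Relative intensity = 0.328174 / 0.367766 × 100 = 89.2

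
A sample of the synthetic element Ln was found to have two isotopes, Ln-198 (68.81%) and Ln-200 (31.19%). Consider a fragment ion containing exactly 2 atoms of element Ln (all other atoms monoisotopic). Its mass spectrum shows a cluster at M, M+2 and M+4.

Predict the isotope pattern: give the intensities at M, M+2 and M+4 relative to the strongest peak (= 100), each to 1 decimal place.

Each Ln atom is independently Ln-198 (p = 0.6881) or Ln-200 (q = 0.3119); the cluster is the binomial expansion (p + q)^2.
P(M) = 0.6881^2 = 0.473482
P(M+2) = 2 × 0.6881^1 × 0.3119^1 = 0.429237
P(M+4) = 0.3119^2 = 0.097282
The M peak is largest (0.473482); scaling to 100 gives 100.0 : 90.7 : 20.5.

100.0 : 90.7 : 20.5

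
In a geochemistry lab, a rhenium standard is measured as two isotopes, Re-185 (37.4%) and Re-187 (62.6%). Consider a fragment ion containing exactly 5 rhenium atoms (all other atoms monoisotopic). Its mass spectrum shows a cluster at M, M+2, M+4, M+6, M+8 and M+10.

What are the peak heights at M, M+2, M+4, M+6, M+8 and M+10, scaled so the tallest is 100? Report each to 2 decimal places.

2.13 : 17.85 : 59.74 : 100.00 : 83.69 : 28.02

Expanding (0.374 + 0.626)^5:
P(M) = 0.374^5 = 0.007317
P(M+2) = 5 × 0.374^4 × 0.626^1 = 0.061239
P(M+4) = 10 × 0.374^3 × 0.626^2 = 0.205005
P(M+6) = 10 × 0.374^2 × 0.626^3 = 0.343136
P(M+8) = 5 × 0.374^1 × 0.626^4 = 0.287170
P(M+10) = 0.626^5 = 0.096133
The M+6 peak is largest (0.343136); scaling to 100 gives 2.13 : 17.85 : 59.74 : 100.00 : 83.69 : 28.02.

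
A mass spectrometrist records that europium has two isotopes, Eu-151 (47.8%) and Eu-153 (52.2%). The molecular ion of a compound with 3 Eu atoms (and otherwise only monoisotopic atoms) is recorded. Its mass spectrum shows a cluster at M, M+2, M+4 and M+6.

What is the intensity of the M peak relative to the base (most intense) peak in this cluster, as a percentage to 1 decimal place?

Term probabilities: M 0.1092, M+2 0.3578, M+4 0.3907, M+6 0.1422. Base peak = M+4.
P(M+4) = C(3,2) × 0.478^1 × 0.522^2 = 3 × 0.4780 × 0.272484 = 0.390742 (base)
P(M) = C(3,0) × 0.478^3 × 0.522^0 = 1 × 0.10921535 × 1.0000 = 0.109215
Relative intensity = 0.109215 / 0.390742 × 100 = 28.0

28.0%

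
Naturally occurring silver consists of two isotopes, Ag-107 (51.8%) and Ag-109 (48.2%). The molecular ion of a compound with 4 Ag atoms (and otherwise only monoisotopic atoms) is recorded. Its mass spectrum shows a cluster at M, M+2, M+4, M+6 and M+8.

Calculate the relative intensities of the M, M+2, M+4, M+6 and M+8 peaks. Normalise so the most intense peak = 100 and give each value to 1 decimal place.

19.2 : 71.6 : 100.0 : 62.0 : 14.4

Expanding (0.518 + 0.482)^4:
P(M) = 0.518^4 = 0.071998
P(M+2) = 4 × 0.518^3 × 0.482^1 = 0.267976
P(M+4) = 6 × 0.518^2 × 0.482^2 = 0.374029
P(M+6) = 4 × 0.518^1 × 0.482^3 = 0.232023
P(M+8) = 0.482^4 = 0.053974
The M+4 peak is largest (0.374029); scaling to 100 gives 19.2 : 71.6 : 100.0 : 62.0 : 14.4.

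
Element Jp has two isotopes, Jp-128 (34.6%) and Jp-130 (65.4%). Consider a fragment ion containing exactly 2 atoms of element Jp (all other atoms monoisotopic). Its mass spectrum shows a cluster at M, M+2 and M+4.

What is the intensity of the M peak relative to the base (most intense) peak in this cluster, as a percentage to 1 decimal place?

26.5%

Term probabilities: M 0.1197, M+2 0.4526, M+4 0.4277. Base peak = M+2.
P(M+2) = C(2,1) × 0.346^1 × 0.654^1 = 2 × 0.3460 × 0.6540 = 0.452568 (base)
P(M) = C(2,0) × 0.346^2 × 0.654^0 = 1 × 0.119716 × 1.0000 = 0.119716
Relative intensity = 0.119716 / 0.452568 × 100 = 26.5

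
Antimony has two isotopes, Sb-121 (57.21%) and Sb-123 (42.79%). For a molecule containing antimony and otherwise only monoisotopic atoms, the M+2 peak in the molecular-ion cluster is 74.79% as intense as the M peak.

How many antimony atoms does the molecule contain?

1

For n independent Sb atoms, I(M+2)/I(M) = n · (abundance Sb-123) / (abundance Sb-121) = n · 0.4279/0.5721.
n = 0.7479 × 0.5721/0.4279 = 1.00 ≈ 1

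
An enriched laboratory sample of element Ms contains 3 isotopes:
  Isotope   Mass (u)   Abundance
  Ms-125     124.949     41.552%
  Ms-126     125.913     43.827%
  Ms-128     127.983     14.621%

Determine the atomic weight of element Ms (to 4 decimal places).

125.8151 u

Weight each isotope mass by its fractional abundance: 0.41552 × 124.949 + 0.43827 × 125.913 + 0.14621 × 127.983
= 51.91881 + 55.18389 + 18.71239 = 125.81509 u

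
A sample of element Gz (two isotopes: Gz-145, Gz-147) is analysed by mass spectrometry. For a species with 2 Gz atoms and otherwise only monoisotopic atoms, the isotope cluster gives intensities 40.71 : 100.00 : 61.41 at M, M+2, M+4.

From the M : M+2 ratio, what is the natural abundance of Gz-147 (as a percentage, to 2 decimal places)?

55.12%

Write p for the Gz-145 fraction. I(M+2)/I(M) = [C(2,1)·p^1·(1−p)] / p^2 = 2·(1−p)/p = 100.00/40.71 = 2.4564
(1−p)/p = 2.4564/2 = 1.2282  ⇒  p = 1/(1 + 1.2282) = 0.4488
Gz-145: 44.88%, Gz-147: 55.12%.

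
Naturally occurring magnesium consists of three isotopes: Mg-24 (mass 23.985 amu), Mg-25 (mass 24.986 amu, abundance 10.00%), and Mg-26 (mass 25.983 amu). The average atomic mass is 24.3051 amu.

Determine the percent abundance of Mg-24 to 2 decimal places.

The remaining 90.00% is split between Mg-24 (fraction x) and Mg-26 (fraction 0.9000 − x).
Substituting: 23.985x + 25.983(0.9000 − x) = 21.8065
(23.985 − 25.983)x = -1.5782  ⇒  x = 0.78989, y = 0.11011
Mg-24: 78.99%, Mg-26: 11.01%.

78.99%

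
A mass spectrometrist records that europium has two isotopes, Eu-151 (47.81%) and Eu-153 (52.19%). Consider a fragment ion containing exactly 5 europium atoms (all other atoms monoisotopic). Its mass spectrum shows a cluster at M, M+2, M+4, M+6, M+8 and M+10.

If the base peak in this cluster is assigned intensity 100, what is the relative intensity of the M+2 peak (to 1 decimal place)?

Term probabilities: M 0.0250, M+2 0.1363, M+4 0.2977, M+6 0.3249, M+8 0.1774, M+10 0.0387. Base peak = M+6.
P(M+6) = C(5,3) × 0.4781^2 × 0.5219^3 = 10 × 0.22857961 × 0.14215492 = 0.324937 (base)
P(M+2) = C(5,1) × 0.4781^4 × 0.5219^1 = 5 × 0.05224864 × 0.5219 = 0.136343
Relative intensity = 0.136343 / 0.324937 × 100 = 42.0

42.0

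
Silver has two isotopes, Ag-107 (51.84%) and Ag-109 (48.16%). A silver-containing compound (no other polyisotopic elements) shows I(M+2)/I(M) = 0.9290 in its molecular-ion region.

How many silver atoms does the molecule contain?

1

The M+2/M ratio from n Ag atoms is n · q/p = n · 0.4816/0.5184.
n = 0.9290 × 0.5184/0.4816 = 1.00 ≈ 1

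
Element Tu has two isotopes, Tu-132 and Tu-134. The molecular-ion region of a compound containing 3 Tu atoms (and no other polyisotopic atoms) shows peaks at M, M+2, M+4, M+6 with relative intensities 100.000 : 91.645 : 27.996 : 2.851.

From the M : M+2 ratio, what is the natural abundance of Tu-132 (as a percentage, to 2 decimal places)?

76.60%

Write p for the Tu-132 fraction. I(M+2)/I(M) = [C(3,1)·p^2·(1−p)] / p^3 = 3·(1−p)/p = 91.645/100.000 = 0.9164
(1−p)/p = 0.9164/3 = 0.3055  ⇒  p = 1/(1 + 0.3055) = 0.7660
Tu-132: 76.60%, Tu-134: 23.40%.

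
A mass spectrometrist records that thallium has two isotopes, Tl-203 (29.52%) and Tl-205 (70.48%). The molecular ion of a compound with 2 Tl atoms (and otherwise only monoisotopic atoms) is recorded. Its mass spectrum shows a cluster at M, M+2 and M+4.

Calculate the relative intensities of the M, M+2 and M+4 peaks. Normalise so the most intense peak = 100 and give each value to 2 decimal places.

Expanding (0.2952 + 0.7048)^2:
P(M) = 0.2952^2 = 0.087143
P(M+2) = 2 × 0.2952^1 × 0.7048^1 = 0.416114
P(M+4) = 0.7048^2 = 0.496743
The M+4 peak is largest (0.496743); scaling to 100 gives 17.54 : 83.77 : 100.00.

17.54 : 83.77 : 100.00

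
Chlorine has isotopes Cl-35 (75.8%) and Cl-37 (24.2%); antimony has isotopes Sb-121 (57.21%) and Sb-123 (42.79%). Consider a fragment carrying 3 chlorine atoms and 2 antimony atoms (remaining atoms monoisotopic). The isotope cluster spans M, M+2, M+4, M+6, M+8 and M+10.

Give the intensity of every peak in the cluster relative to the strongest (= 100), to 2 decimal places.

40.76 : 100.00 : 93.65 : 41.81 : 8.96 : 0.74

Chlorine pattern (n=3): 0.43551951 : 0.41713346 : 0.13317454 : 0.01417249
Antimony pattern (n=2): 0.32729841 : 0.48960318 : 0.18309841
Convolve the two distributions (both contribute in 2-u steps):
  M: 0.43551951×0.32729841 = 0.142545
  M+2: 0.43551951×0.48960318 + 0.41713346×0.32729841 = 0.349759
  M+4: 0.43551951×0.18309841 + 0.41713346×0.48960318 + 0.13317454×0.32729841 = 0.327561
  M+6: 0.41713346×0.18309841 + 0.13317454×0.48960318 + 0.01417249×0.32729841 = 0.146218
  M+8: 0.13317454×0.18309841 + 0.01417249×0.48960318 = 0.031323
  M+10: 0.01417249×0.18309841 = 0.002595
Scale to base peak (0.349759) = 100: 40.76 : 100.00 : 93.65 : 41.81 : 8.96 : 0.74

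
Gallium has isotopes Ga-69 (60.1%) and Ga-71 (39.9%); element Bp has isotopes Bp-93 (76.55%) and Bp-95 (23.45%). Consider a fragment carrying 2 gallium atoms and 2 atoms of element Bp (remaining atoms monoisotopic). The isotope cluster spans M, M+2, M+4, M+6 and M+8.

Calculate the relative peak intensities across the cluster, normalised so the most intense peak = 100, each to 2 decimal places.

51.53 : 100.00 : 69.47 : 20.34 : 2.13

Gallium pattern (n=2): 0.361201 : 0.479598 : 0.159201
Element Bp pattern (n=2): 0.58599025 : 0.3590195 : 0.05499025
Convolve the two distributions (both contribute in 2-u steps):
  M: 0.361201×0.58599025 = 0.211660
  M+2: 0.361201×0.3590195 + 0.479598×0.58599025 = 0.410718
  M+4: 0.361201×0.05499025 + 0.479598×0.3590195 + 0.159201×0.58599025 = 0.285338
  M+6: 0.479598×0.05499025 + 0.159201×0.3590195 = 0.083529
  M+8: 0.159201×0.05499025 = 0.008755
Scale to base peak (0.410718) = 100: 51.53 : 100.00 : 69.47 : 20.34 : 2.13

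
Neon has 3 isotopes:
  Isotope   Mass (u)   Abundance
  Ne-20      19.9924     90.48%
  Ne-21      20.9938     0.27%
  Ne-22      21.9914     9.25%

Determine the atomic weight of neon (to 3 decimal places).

20.180 u

Weight each isotope mass by its fractional abundance: 0.9048 × 19.9924 + 0.0027 × 20.9938 + 0.0925 × 21.9914
= 18.08912 + 0.05668 + 2.03420 = 20.18000 u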